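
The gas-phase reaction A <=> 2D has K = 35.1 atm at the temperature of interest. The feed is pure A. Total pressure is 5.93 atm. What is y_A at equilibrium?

y_A = 0.128

Basis: 1 mol A initially; let X = conversion of A. Extent ξ = X.
Moles: n_A = 1 − X; n_D = 2X.
Summing: n_T = 1 + X.
Mole fractions y_i = n_i/n_T; K = p_D^2 / (p_A) with p_i = y_i·P.
Setting this equal to 35.1 atm and taking the physical root (0 < X < 1) gives X = 0.772.
Then n_A = 0.228, n_T = 1.77, so y_A = 0.128.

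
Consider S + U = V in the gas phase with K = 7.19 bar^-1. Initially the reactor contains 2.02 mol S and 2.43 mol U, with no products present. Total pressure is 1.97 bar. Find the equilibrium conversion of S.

Take 2.02 mol S as basis and let X be its fractional conversion, so ξ = 2.02X.
Species balance: n_S = 2.02 − 2.02X; n_U = 2.43 − 2.02X; n_V = 2.02X.
Summing: n_T = 4.45 − 2.02X.
y_i = n_i/n_T, p_i = y_i·P. K = p_V / (p_S p_U).
This yields a degree-2 equation in X; solving on (0,1), X = 0.802.

X = 0.802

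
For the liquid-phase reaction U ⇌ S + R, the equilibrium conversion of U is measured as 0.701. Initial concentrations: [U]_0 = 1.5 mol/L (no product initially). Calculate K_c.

Let X = conversion of U.
Concentrations: [U] = 1.5 − 1.5X; [S] = 1.5X; [R] = 1.5X.
At X = 0.701: [U] = 0.449, [S] = 1.05, [R] = 1.05.
K_c = [S] [R] / ([U]) = 2.47 mol/L.

K_c = 2.47 mol/L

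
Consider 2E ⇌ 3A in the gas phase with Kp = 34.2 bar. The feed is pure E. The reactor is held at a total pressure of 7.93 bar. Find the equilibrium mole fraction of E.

Basis: 1 mol E initially; let X = conversion of E. Extent ξ = 0.5X.
At extent ξ: n_E = 1 − X; n_A = 1.5X.
Total moles n_T = 1 + 0.5X.
With p_i = (n_i/n_T)P, Kp = p_A^3 / (p_E^2).
Setting this equal to 34.2 bar and taking the physical root (0 < X < 1) gives X = 0.621.
Then n_E = 0.379, n_T = 1.31, so y_E = 0.289.

y_E = 0.289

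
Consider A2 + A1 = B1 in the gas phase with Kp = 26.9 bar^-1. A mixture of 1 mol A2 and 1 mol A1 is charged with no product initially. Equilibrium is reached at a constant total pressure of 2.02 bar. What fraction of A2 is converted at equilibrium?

Basis: 1 mol A2 initially; let X = conversion of A2. Extent ξ = X.
Moles: n_A2 = 1 − X; n_A1 = 1 − X; n_B1 = X.
Total moles n_T = 2 − X.
y_i = n_i/n_T, p_i = y_i·P. Kp = p_B1 / (p_A2 p_A1).
Substituting and setting equal to 26.9 bar^-1 gives a polynomial in X; the root in (0,1) is X = 0.866.

X = 0.866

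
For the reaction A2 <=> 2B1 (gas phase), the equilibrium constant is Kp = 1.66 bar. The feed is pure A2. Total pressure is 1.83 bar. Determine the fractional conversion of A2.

X = 0.430

Basis: 1 mol A2 initially; let X = conversion of A2. Extent ξ = X.
Moles: n_A2 = 1 − X; n_B1 = 2X.
n_T = Σnᵢ = 1 + X.
y_i = n_i/n_T, p_i = y_i·P. Kp = p_B1^2 / (p_A2).
Substituting and setting equal to 1.66 bar gives a polynomial in X; the root in (0,1) is X = 0.430.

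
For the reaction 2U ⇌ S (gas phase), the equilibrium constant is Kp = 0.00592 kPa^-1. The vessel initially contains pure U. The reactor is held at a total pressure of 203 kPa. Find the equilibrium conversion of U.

Basis: 1 mol U initially; let X = conversion of U. Extent ξ = 0.5X.
At extent ξ: n_U = 1 − X; n_S = 0.5X.
n_T = Σnᵢ = 1 − 0.5X.
y_i = n_i/n_T, p_i = y_i·P. Kp = p_S / (p_U^2).
Setting this equal to 0.00592 kPa^-1 and taking the physical root (0 < X < 1) gives X = 0.585.

X = 0.585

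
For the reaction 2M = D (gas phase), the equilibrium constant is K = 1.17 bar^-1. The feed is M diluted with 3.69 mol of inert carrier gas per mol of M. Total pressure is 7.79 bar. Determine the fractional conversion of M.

X = 0.615

Let X = conversion of M (basis 1 mol M); extent of reaction ξ = 0.5X.
Moles: n_M = 1 − X; n_D = 0.5X; n_I = 3.69 (inert).
Summing: n_T = 4.69 − 0.5X.
With p_i = (n_i/n_T)P, K = p_D / (p_M^2).
Setting this equal to 1.17 bar^-1 and taking the physical root (0 < X < 1) gives X = 0.615.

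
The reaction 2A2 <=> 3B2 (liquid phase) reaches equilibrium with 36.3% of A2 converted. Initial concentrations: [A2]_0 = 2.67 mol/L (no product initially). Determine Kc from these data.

Let X = conversion of A2.
Concentrations: [A2] = 2.67 − 2.67X; [B2] = 4X.
At X = 0.363: [A2] = 1.7, [B2] = 1.45.
Kc = [B2]^3 / ([A2]^2) = 1.06 mol/L.

Kc = 1.06 mol/L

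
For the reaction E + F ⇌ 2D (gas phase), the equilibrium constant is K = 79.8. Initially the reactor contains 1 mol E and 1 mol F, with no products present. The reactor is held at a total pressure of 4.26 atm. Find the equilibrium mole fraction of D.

Let X = conversion of E (basis 1 mol E); extent of reaction ξ = X.
At extent ξ: n_E = 1 − X; n_F = 1 − X; n_D = 2X.
Total moles n_T = 2 (Δν = 0, constant).
y_i = n_i/n_T, p_i = y_i·P. K = p_D^2 / (p_E p_F).
Setting this equal to 79.8 and taking the physical root (0 < X < 1) gives X = 0.817.
Then n_D = 1.63, n_T = 2, so y_D = 0.817.

y_D = 0.817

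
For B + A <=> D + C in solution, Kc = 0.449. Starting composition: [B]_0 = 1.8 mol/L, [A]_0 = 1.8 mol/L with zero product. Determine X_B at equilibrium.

Let X = conversion of B; extent ξ = 1.8·X mol/L.
Concentrations: [B] = 1.8 − 1.8X; [A] = 1.8 − 1.8X; [D] = 1.8X; [C] = 1.8X.
Kc = [D] [C] / ([B] [A]).
Solving Kc = 0.449 for X ∈ (0,1): X = 0.401.

X = 0.401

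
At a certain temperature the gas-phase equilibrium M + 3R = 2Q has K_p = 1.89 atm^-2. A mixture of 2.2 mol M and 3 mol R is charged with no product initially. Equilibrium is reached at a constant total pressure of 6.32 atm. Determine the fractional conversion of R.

Take 3 mol R as basis and let X be its fractional conversion, so ξ = X.
Species balance: n_M = 2.2 − X; n_R = 3 − 3X; n_Q = 2X.
n_T = Σnᵢ = 5.2 − 2X.
With p_i = (n_i/n_T)P, K_p = p_Q^2 / (p_M p_R^3).
Equating to 1.89 atm^-2 and solving on 0 < X < 1: X = 0.777.

X = 0.777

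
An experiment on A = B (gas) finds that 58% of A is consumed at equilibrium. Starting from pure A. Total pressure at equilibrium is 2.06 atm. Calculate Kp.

Kp = 1.38

Basis: 1 mol A initially; let X = conversion of A. Extent ξ = X.
Species balance: n_A = 1 − X; n_B = X.
n_T stays at 1 (no change in mole number).
At X = 0.58: n_A = 0.42, n_B = 0.58, n_T = 1.
p_i = (n_i/n_T)·P. Kp = p_B / (p_A) = 1.38.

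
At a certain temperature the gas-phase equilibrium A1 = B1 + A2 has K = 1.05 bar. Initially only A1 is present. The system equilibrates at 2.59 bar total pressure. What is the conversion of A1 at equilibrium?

Basis: 1 mol A1 initially; let X = conversion of A1. Extent ξ = X.
At extent ξ: n_A1 = 1 − X; n_B1 = X; n_A2 = X.
Summing: n_T = 1 + X.
Mole fractions y_i = n_i/n_T; K = p_B1 p_A2 / (p_A1) with p_i = y_i·P.
Substituting and setting equal to 1.05 bar gives a polynomial in X; the root in (0,1) is X = 0.537.

X = 0.537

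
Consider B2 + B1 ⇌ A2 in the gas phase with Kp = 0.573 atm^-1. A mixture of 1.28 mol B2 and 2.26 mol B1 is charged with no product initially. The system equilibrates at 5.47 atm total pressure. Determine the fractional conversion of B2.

X = 0.625

Basis: 1.28 mol B2 initially; let X = conversion of B2. Extent ξ = 1.28X.
At extent ξ: n_B2 = 1.28 − 1.28X; n_B1 = 2.26 − 1.28X; n_A2 = 1.28X.
Total moles n_T = 3.54 − 1.28X.
y_i = n_i/n_T, p_i = y_i·P. Kp = p_A2 / (p_B2 p_B1).
Equating to 0.573 atm^-1 and solving on 0 < X < 1: X = 0.625.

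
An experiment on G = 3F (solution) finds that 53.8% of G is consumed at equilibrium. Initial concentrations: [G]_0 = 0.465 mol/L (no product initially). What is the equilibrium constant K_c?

Let X = conversion of G.
Concentrations: [G] = 0.465 − 0.465X; [F] = 1.4X.
At X = 0.538: [G] = 0.215, [F] = 0.751.
K_c = [F]^3 / ([G]) = 1.97 (mol/L)^2.

K_c = 1.97 (mol/L)^2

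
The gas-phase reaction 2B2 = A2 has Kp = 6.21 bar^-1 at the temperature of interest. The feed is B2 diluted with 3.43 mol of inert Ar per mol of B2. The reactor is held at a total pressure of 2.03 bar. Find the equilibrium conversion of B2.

Basis: 1 mol B2 initially; let X = conversion of B2. Extent ξ = 0.5X.
Mole table: n_B2 = 1 − X; n_A2 = 0.5X; n_I = 3.43 (inert).
Total moles n_T = 4.43 − 0.5X.
Mole fractions y_i = n_i/n_T; Kp = p_A2 / (p_B2^2) with p_i = y_i·P.
This yields a degree-2 equation in X; solving on (0,1), X = 0.670.

X = 0.670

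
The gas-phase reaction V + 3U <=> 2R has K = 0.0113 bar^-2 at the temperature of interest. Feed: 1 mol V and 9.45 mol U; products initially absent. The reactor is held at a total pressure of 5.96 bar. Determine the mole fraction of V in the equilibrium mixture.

Let X = conversion of V (basis 1 mol V); extent of reaction ξ = X.
Species balance: n_V = 1 − X; n_U = 9.45 − 3X; n_R = 2X.
Total moles n_T = 10.4 − 2X.
y_i = n_i/n_T, p_i = y_i·P. K = p_R^2 / (p_V p_U^3).
Equating to 0.0113 bar^-2 and solving on 0 < X < 1: X = 0.518.
Then n_V = 0.482, n_T = 9.41, so y_V = 0.051.

y_V = 0.051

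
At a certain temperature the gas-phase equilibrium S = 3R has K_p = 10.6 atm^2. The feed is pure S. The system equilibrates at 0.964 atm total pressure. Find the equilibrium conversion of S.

X = 0.815

Basis: 1 mol S initially; let X = conversion of S. Extent ξ = X.
Mole table: n_S = 1 − X; n_R = 3X.
Total moles n_T = 1 + 2X.
With p_i = (n_i/n_T)P, K_p = p_R^3 / (p_S).
This yields a degree-3 equation in X; solving on (0,1), X = 0.815.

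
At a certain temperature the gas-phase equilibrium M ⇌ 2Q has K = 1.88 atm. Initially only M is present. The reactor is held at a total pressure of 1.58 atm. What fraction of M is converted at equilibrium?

X = 0.479

Let X = conversion of M (basis 1 mol M); extent of reaction ξ = X.
At extent ξ: n_M = 1 − X; n_Q = 2X.
n_T = Σnᵢ = 1 + X.
With p_i = (n_i/n_T)P, K = p_Q^2 / (p_M).
Equating to 1.88 atm and solving on 0 < X < 1: X = 0.479.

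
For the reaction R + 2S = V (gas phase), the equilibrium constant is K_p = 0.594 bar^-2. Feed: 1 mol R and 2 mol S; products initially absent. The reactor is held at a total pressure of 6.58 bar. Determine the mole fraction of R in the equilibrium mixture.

y_R = 0.169

Take 1 mol R as basis and let X be its fractional conversion, so ξ = X.
Species balance: n_R = 1 − X; n_S = 2 − 2X; n_V = X.
Summing: n_T = 3 − 2X.
Mole fractions y_i = n_i/n_T; K_p = p_V / (p_R p_S^2) with p_i = y_i·P.
Setting this equal to 0.594 bar^-2 and taking the physical root (0 < X < 1) gives X = 0.745.
Then n_R = 0.255, n_T = 1.51, so y_R = 0.169.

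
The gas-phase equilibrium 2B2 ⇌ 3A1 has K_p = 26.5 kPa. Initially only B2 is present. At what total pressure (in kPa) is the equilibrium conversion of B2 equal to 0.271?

Let X = conversion of B2 (basis 1 mol B2); extent of reaction ξ = 0.5X.
Mole table: n_B2 = 1 − X; n_A1 = 1.5X.
n_T = Σnᵢ = 1 + 0.5X.
K_p = p_A1^3 / (p_B2^2) with p_i = (n_i/n_T)·P.
At X = 0.271: the mole-fraction product g(X) = Π y_i^ν_i = 0.1113. Since K_p = g(X)·P^{1}, P = (K_p/g)^(1/1) = (26.5/0.1113)^(1/1) = 238 kPa.

P = 238 kPa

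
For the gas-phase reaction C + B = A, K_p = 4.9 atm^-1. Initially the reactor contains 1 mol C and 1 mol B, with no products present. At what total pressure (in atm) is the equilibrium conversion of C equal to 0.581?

Let X = conversion of C (basis 1 mol C); extent of reaction ξ = X.
At extent ξ: n_C = 1 − X; n_B = 1 − X; n_A = X.
Summing: n_T = 2 − X.
K_p = p_A / (p_C p_B) with p_i = (n_i/n_T)·P.
At X = 0.581: the mole-fraction product g(X) = Π y_i^ν_i = 4.696. Since K_p = g(X)·P^{-1}, P = (g/K_p)^(1/1) = (4.696/4.9)^(1/1) = 0.958 atm.

P = 0.958 atm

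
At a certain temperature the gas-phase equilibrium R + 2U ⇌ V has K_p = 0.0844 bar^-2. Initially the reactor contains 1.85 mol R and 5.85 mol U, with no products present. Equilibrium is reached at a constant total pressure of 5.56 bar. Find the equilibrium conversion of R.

X = 0.543

Basis: 1.85 mol R initially; let X = conversion of R. Extent ξ = 1.85X.
At extent ξ: n_R = 1.85 − 1.85X; n_U = 5.85 − 3.7X; n_V = 1.85X.
Total moles n_T = 7.7 − 3.7X.
Mole fractions y_i = n_i/n_T; K_p = p_V / (p_R p_U^2) with p_i = y_i·P.
Equating to 0.0844 bar^-2 and solving on 0 < X < 1: X = 0.543.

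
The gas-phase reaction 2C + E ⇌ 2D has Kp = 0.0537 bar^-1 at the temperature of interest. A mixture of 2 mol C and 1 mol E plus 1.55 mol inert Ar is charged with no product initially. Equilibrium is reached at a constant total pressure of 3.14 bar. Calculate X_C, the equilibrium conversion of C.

X = 0.153

Let X = conversion of C (basis 2 mol C); extent of reaction ξ = X.
Moles: n_C = 2 − 2X; n_E = 1 − X; n_D = 2X; n_I = 1.55 (inert).
n_T = Σnᵢ = 4.55 − X.
Mole fractions y_i = n_i/n_T; Kp = p_D^2 / (p_C^2 p_E) with p_i = y_i·P.
Substituting and setting equal to 0.0537 bar^-1 gives a polynomial in X; the root in (0,1) is X = 0.153.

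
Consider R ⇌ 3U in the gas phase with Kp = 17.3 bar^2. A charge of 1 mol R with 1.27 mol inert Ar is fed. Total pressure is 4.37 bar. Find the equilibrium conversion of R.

X = 0.555

Basis: 1 mol R initially; let X = conversion of R. Extent ξ = X.
Mole table: n_R = 1 − X; n_U = 3X; n_I = 1.27 (inert).
Summing: n_T = 2.27 + 2X.
y_i = n_i/n_T, p_i = y_i·P. Kp = p_U^3 / (p_R).
Setting this equal to 17.3 bar^2 and taking the physical root (0 < X < 1) gives X = 0.555.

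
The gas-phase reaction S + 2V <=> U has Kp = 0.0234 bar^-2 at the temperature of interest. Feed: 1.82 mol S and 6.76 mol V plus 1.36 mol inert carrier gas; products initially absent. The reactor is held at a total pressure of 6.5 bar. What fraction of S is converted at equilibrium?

Take 1.82 mol S as basis and let X be its fractional conversion, so ξ = 1.82X.
Moles: n_S = 1.82 − 1.82X; n_V = 6.76 − 3.64X; n_U = 1.82X; n_I = 1.36 (inert).
Summing: n_T = 9.94 − 3.64X.
With p_i = (n_i/n_T)P, Kp = p_U / (p_S p_V^2).
Substituting and setting equal to 0.0234 bar^-2 gives a polynomial in X; the root in (0,1) is X = 0.290.

X = 0.290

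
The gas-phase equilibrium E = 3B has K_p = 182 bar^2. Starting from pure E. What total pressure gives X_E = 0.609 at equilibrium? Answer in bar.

Take 1 mol E as basis and let X be its fractional conversion, so ξ = X.
Species balance: n_E = 1 − X; n_B = 3X.
Summing: n_T = 1 + 2X.
K_p = p_B^3 / (p_E) with p_i = (n_i/n_T)·P.
At X = 0.609: the mole-fraction product g(X) = Π y_i^ν_i = 3.17. Since K_p = g(X)·P^{2}, P = (K_p/g)^(1/2) = (182/3.17)^(1/2) = 7.58 bar.

P = 7.58 bar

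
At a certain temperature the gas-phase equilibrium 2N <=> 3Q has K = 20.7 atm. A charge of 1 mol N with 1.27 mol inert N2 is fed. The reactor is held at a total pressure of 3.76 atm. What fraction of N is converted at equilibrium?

Take 1 mol N as basis and let X be its fractional conversion, so ξ = 0.5X.
At extent ξ: n_N = 1 − X; n_Q = 1.5X; n_I = 1.27 (inert).
Summing: n_T = 2.27 + 0.5X.
Mole fractions y_i = n_i/n_T; K = p_Q^3 / (p_N^2) with p_i = y_i·P.
This yields a degree-3 equation in X; solving on (0,1), X = 0.711.

X = 0.711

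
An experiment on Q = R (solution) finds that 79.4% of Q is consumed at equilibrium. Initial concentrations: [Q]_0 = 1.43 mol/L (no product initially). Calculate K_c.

K_c = 3.85

Let X = conversion of Q.
Concentrations: [Q] = 1.43 − 1.43X; [R] = 1.43X.
At X = 0.794: [Q] = 0.295, [R] = 1.14.
K_c = [R] / ([Q]) = 3.85.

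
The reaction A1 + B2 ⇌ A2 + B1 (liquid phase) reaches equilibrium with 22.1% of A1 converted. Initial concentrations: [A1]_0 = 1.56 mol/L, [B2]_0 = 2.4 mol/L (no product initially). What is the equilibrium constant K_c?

Let X = conversion of A1.
Concentrations: [A1] = 1.56 − 1.56X; [B2] = 2.4 − 1.56X; [A2] = 1.56X; [B1] = 1.56X.
At X = 0.221: [A1] = 1.22, [B2] = 2.06, [A2] = 0.345, [B1] = 0.345.
K_c = [A2] [B1] / ([A1] [B2]) = 0.0476.

K_c = 0.0476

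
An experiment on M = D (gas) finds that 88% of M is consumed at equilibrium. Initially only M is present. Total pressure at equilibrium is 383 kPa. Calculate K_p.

K_p = 7.33

Basis: 1 mol M initially; let X = conversion of M. Extent ξ = X.
At extent ξ: n_M = 1 − X; n_D = X.
Total moles n_T = 1 (Δν = 0, constant).
At X = 0.88: n_M = 0.12, n_D = 0.88, n_T = 1.
p_i = (n_i/n_T)·P. K_p = p_D / (p_M) = 7.33.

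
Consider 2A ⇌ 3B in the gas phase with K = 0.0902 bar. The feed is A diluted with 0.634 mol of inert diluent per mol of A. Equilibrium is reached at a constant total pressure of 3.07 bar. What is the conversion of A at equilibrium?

Let X = conversion of A (basis 1 mol A); extent of reaction ξ = 0.5X.
Moles: n_A = 1 − X; n_B = 1.5X; n_I = 0.634 (inert).
Summing: n_T = 1.63 + 0.5X.
Mole fractions y_i = n_i/n_T; K = p_B^3 / (p_A^2) with p_i = y_i·P.
This yields a degree-3 equation in X; solving on (0,1), X = 0.211.

X = 0.211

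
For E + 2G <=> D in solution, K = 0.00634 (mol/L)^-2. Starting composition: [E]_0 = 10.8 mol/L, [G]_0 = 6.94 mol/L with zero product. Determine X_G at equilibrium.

Let X = conversion of G; extent ξ = 6.94X/2 mol/L.
Concentrations: [E] = 10.8 − 3.47X; [G] = 6.94 − 6.94X; [D] = 3.47X.
K = [D] / ([E] [G]^2).
Equating to 0.00634 (mol/L)^-2: the physical root is X = 0.353.

X = 0.353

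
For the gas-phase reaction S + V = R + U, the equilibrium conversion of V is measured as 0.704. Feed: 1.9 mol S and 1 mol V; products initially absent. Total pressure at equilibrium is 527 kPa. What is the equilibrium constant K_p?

K_p = 1.4

Let X = conversion of V (basis 1 mol V); extent of reaction ξ = X.
Species balance: n_S = 1.9 − X; n_V = 1 − X; n_R = X; n_U = X.
Since Δν = 0, n_T = 2.9 throughout.
At X = 0.704: n_S = 1.2, n_V = 0.296, n_R = 0.704, n_U = 0.704, n_T = 2.9.
p_i = (n_i/n_T)·P. K_p = p_R p_U / (p_S p_V) = 1.4.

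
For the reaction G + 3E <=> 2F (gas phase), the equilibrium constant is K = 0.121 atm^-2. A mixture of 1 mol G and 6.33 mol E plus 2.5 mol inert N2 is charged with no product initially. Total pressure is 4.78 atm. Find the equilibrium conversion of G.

X = 0.594

Let X = conversion of G (basis 1 mol G); extent of reaction ξ = X.
Species balance: n_G = 1 − X; n_E = 6.33 − 3X; n_F = 2X; n_I = 2.5 (inert).
n_T = Σnᵢ = 9.83 − 2X.
y_i = n_i/n_T, p_i = y_i·P. K = p_F^2 / (p_G p_E^3).
This yields a degree-4 equation in X; solving on (0,1), X = 0.594.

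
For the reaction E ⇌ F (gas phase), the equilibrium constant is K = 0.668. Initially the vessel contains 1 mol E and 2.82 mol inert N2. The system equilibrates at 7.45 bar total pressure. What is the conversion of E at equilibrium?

Take 1 mol E as basis and let X be its fractional conversion, so ξ = X.
Moles: n_E = 1 − X; n_F = X; n_I = 2.82 (inert).
Since Δν = 0, n_T = 3.82 throughout.
Mole fractions y_i = n_i/n_T; K = p_F / (p_E) with p_i = y_i·P.
Equating to 0.668 and solving on 0 < X < 1: X = 0.400.

X = 0.400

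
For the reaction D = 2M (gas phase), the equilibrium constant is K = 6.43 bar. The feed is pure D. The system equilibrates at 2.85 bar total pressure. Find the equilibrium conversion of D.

Let X = conversion of D (basis 1 mol D); extent of reaction ξ = X.
At extent ξ: n_D = 1 − X; n_M = 2X.
Summing: n_T = 1 + X.
With p_i = (n_i/n_T)P, K = p_M^2 / (p_D).
This yields a degree-2 equation in X; solving on (0,1), X = 0.601.

X = 0.601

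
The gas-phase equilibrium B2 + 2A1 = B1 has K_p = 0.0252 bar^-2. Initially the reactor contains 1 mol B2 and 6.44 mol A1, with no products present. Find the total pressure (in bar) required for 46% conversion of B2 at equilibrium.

P = 6.87 bar

Basis: 1 mol B2 initially; let X = conversion of B2. Extent ξ = X.
Species balance: n_B2 = 1 − X; n_A1 = 6.44 − 2X; n_B1 = X.
Summing: n_T = 7.44 − 2X.
K_p = p_B1 / (p_B2 p_A1^2) with p_i = (n_i/n_T)·P.
At X = 0.46: the mole-fraction product g(X) = Π y_i^ν_i = 1.188. Since K_p = g(X)·P^{-2}, P = (g/K_p)^(1/2) = (1.188/0.0252)^(1/2) = 6.87 bar.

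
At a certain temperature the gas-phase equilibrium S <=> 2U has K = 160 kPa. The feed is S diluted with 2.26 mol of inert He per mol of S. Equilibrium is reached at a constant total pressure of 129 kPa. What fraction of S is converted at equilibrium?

Let X = conversion of S (basis 1 mol S); extent of reaction ξ = X.
Moles: n_S = 1 − X; n_U = 2X; n_I = 2.26 (inert).
Total moles n_T = 3.26 + X.
With p_i = (n_i/n_T)P, K = p_U^2 / (p_S).
Substituting and setting equal to 160 kPa gives a polynomial in X; the root in (0,1) is X = 0.651.

X = 0.651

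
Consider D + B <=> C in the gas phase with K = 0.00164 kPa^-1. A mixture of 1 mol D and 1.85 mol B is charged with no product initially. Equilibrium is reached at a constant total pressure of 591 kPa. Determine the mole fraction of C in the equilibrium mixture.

Let X = conversion of D (basis 1 mol D); extent of reaction ξ = X.
Species balance: n_D = 1 − X; n_B = 1.85 − X; n_C = X.
n_T = Σnᵢ = 2.85 − X.
Mole fractions y_i = n_i/n_T; K = p_C / (p_D p_B) with p_i = y_i·P.
Equating to 0.00164 kPa^-1 and solving on 0 < X < 1: X = 0.367.
Then n_C = 0.367, n_T = 2.48, so y_C = 0.148.

y_C = 0.148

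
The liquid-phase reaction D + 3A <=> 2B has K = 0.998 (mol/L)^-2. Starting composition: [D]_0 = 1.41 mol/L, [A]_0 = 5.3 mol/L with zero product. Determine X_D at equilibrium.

Let X = conversion of D; extent ξ = 1.41·X mol/L.
Concentrations: [D] = 1.41 − 1.41X; [A] = 5.3 − 4.23X; [B] = 2.82X.
K = [B]^2 / ([D] [A]^3).
Setting equal to 0.998 and solving for X on (0,1) gives X = 0.728.

X = 0.728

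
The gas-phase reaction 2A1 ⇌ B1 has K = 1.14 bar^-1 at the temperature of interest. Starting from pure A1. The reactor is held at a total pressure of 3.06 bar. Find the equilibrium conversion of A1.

Basis: 1 mol A1 initially; let X = conversion of A1. Extent ξ = 0.5X.
Moles: n_A1 = 1 − X; n_B1 = 0.5X.
Total moles n_T = 1 − 0.5X.
With p_i = (n_i/n_T)P, K = p_B1 / (p_A1^2).
Setting this equal to 1.14 bar^-1 and taking the physical root (0 < X < 1) gives X = 0.741.

X = 0.741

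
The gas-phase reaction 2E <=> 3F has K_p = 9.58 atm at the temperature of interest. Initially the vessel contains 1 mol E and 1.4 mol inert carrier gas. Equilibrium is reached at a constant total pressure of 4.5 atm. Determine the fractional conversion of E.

X = 0.624

Basis: 1 mol E initially; let X = conversion of E. Extent ξ = 0.5X.
Species balance: n_E = 1 − X; n_F = 1.5X; n_I = 1.4 (inert).
n_T = Σnᵢ = 2.4 + 0.5X.
y_i = n_i/n_T, p_i = y_i·P. K_p = p_F^3 / (p_E^2).
Substituting and setting equal to 9.58 atm gives a polynomial in X; the root in (0,1) is X = 0.624.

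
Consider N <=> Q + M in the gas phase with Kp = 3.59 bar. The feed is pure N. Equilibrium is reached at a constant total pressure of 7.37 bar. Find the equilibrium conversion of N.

Basis: 1 mol N initially; let X = conversion of N. Extent ξ = X.
Mole table: n_N = 1 − X; n_Q = X; n_M = X.
n_T = Σnᵢ = 1 + X.
Mole fractions y_i = n_i/n_T; Kp = p_Q p_M / (p_N) with p_i = y_i·P.
Setting this equal to 3.59 bar and taking the physical root (0 < X < 1) gives X = 0.572.

X = 0.572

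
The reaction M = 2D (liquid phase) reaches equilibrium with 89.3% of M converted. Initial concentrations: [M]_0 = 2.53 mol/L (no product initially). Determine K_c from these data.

K_c = 75.4 mol/L

Let X = conversion of M.
Concentrations: [M] = 2.53 − 2.53X; [D] = 5.06X.
At X = 0.893: [M] = 0.271, [D] = 4.52.
K_c = [D]^2 / ([M]) = 75.4 mol/L.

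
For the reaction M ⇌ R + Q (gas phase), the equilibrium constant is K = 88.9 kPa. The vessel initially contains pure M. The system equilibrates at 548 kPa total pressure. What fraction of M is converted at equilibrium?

Basis: 1 mol M initially; let X = conversion of M. Extent ξ = X.
At extent ξ: n_M = 1 − X; n_R = X; n_Q = X.
n_T = Σnᵢ = 1 + X.
Mole fractions y_i = n_i/n_T; K = p_R p_Q / (p_M) with p_i = y_i·P.
Setting this equal to 88.9 kPa and taking the physical root (0 < X < 1) gives X = 0.374.

X = 0.374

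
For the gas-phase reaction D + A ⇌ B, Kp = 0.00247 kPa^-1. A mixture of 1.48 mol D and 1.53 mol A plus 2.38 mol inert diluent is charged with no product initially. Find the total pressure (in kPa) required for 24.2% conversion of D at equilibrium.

Basis: 1.48 mol D initially; let X = conversion of D. Extent ξ = 1.48X.
Moles: n_D = 1.48 − 1.48X; n_A = 1.53 − 1.48X; n_B = 1.48X; n_I = 2.38 (inert).
Total moles n_T = 5.39 − 1.48X.
Kp = p_B / (p_D p_A) with p_i = (n_i/n_T)·P.
At X = 0.242: the mole-fraction product g(X) = Π y_i^ν_i = 1.371. Since Kp = g(X)·P^{-1}, P = (g/Kp)^(1/1) = (1.371/0.00247)^(1/1) = 555 kPa.

P = 555 kPa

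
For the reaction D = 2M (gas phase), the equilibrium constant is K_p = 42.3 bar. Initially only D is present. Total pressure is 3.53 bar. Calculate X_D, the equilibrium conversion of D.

Basis: 1 mol D initially; let X = conversion of D. Extent ξ = X.
Species balance: n_D = 1 − X; n_M = 2X.
n_T = Σnᵢ = 1 + X.
With p_i = (n_i/n_T)P, K_p = p_M^2 / (p_D).
Substituting and setting equal to 42.3 bar gives a polynomial in X; the root in (0,1) is X = 0.866.

X = 0.866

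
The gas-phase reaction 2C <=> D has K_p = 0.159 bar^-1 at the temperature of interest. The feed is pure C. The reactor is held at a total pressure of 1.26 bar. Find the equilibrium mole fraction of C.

y_C = 0.854

Let X = conversion of C (basis 1 mol C); extent of reaction ξ = 0.5X.
Mole table: n_C = 1 − X; n_D = 0.5X.
Total moles n_T = 1 − 0.5X.
With p_i = (n_i/n_T)P, K_p = p_D / (p_C^2).
Equating to 0.159 bar^-1 and solving on 0 < X < 1: X = 0.255.
Then n_C = 0.745, n_T = 0.873, so y_C = 0.854.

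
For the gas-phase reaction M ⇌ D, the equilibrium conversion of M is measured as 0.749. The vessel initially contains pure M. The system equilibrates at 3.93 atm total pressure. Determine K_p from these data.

Take 1 mol M as basis and let X be its fractional conversion, so ξ = X.
Species balance: n_M = 1 − X; n_D = X.
Total moles n_T = 1 (Δν = 0, constant).
At X = 0.749: n_M = 0.251, n_D = 0.749, n_T = 1.
p_i = (n_i/n_T)·P. K_p = p_D / (p_M) = 2.98.

K_p = 2.98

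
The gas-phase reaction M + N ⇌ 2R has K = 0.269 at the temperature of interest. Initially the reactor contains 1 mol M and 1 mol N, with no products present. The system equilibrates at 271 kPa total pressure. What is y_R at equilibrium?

Let X = conversion of M (basis 1 mol M); extent of reaction ξ = X.
Moles: n_M = 1 − X; n_N = 1 − X; n_R = 2X.
n_T stays at 2 (no change in mole number).
With p_i = (n_i/n_T)P, K = p_R^2 / (p_M p_N).
Equating to 0.269 and solving on 0 < X < 1: X = 0.206.
Then n_R = 0.412, n_T = 2, so y_R = 0.206.

y_R = 0.206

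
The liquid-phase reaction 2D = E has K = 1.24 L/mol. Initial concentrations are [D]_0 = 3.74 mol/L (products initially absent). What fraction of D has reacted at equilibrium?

Let X = conversion of D; extent ξ = 3.74X/2 mol/L.
Concentrations: [D] = 3.74 − 3.74X; [E] = 1.87X.
K = [E] / ([D]^2).
Solving K = 1.24 for X ∈ (0,1): X = 0.721.

X = 0.721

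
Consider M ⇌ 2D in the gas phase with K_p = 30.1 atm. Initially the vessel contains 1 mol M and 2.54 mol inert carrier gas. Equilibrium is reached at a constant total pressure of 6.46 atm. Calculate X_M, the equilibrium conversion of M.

Basis: 1 mol M initially; let X = conversion of M. Extent ξ = X.
Mole table: n_M = 1 − X; n_D = 2X; n_I = 2.54 (inert).
n_T = Σnᵢ = 3.54 + X.
With p_i = (n_i/n_T)P, K_p = p_D^2 / (p_M).
Equating to 30.1 atm and solving on 0 < X < 1: X = 0.857.

X = 0.857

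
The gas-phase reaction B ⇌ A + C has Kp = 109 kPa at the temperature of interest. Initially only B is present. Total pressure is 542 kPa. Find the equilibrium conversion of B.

X = 0.409

Let X = conversion of B (basis 1 mol B); extent of reaction ξ = X.
At extent ξ: n_B = 1 − X; n_A = X; n_C = X.
Summing: n_T = 1 + X.
Mole fractions y_i = n_i/n_T; Kp = p_A p_C / (p_B) with p_i = y_i·P.
This yields a degree-2 equation in X; solving on (0,1), X = 0.409.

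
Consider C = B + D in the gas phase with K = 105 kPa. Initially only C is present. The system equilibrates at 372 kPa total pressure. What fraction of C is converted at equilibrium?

Take 1 mol C as basis and let X be its fractional conversion, so ξ = X.
Mole table: n_C = 1 − X; n_B = X; n_D = X.
Total moles n_T = 1 + X.
With p_i = (n_i/n_T)P, K = p_B p_D / (p_C).
Equating to 105 kPa and solving on 0 < X < 1: X = 0.469.

X = 0.469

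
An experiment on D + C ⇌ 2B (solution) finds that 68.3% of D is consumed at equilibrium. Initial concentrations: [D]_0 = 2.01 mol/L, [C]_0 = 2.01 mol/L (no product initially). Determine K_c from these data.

Let X = conversion of D.
Concentrations: [D] = 2.01 − 2.01X; [C] = 2.01 − 2.01X; [B] = 4.02X.
At X = 0.683: [D] = 0.637, [C] = 0.637, [B] = 2.75.
K_c = [B]^2 / ([D] [C]) = 18.6.

K_c = 18.6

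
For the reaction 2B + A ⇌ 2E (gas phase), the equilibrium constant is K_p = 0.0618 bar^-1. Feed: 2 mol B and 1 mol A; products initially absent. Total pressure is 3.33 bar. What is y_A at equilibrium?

Let X = conversion of B (basis 2 mol B); extent of reaction ξ = X.
Mole table: n_B = 2 − 2X; n_A = 1 − X; n_E = 2X.
n_T = Σnᵢ = 3 − X.
With p_i = (n_i/n_T)P, K_p = p_E^2 / (p_B^2 p_A).
Equating to 0.0618 bar^-1 and solving on 0 < X < 1: X = 0.195.
Then n_A = 0.805, n_T = 2.8, so y_A = 0.287.

y_A = 0.287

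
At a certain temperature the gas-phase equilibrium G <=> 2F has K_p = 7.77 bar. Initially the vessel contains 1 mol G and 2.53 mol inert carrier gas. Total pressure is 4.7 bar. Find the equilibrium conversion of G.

Take 1 mol G as basis and let X be its fractional conversion, so ξ = X.
Moles: n_G = 1 − X; n_F = 2X; n_I = 2.53 (inert).
Summing: n_T = 3.53 + X.
y_i = n_i/n_T, p_i = y_i·P. K_p = p_F^2 / (p_G).
Equating to 7.77 bar and solving on 0 < X < 1: X = 0.711.

X = 0.711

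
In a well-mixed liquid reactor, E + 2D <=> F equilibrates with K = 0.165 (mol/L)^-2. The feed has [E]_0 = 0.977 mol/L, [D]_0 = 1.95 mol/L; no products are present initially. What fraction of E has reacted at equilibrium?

Let X = conversion of E; extent ξ = 0.977·X mol/L.
Concentrations: [E] = 0.977 − 0.977X; [D] = 1.95 − 1.95X; [F] = 0.977X.
K = [F] / ([E] [D]^2).
Setting equal to 0.165 and solving for X on (0,1) gives X = 0.257.

X = 0.257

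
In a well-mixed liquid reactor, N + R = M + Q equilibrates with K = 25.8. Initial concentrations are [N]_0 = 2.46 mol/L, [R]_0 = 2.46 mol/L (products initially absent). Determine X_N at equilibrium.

X = 0.836

Let X = conversion of N; extent ξ = 2.46·X mol/L.
Concentrations: [N] = 2.46 − 2.46X; [R] = 2.46 − 2.46X; [M] = 2.46X; [Q] = 2.46X.
K = [M] [Q] / ([N] [R]).
Equating to 25.8: the physical root is X = 0.836.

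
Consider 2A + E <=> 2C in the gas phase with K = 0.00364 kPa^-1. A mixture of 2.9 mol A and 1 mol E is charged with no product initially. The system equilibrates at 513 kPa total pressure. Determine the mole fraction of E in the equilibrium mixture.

y_E = 0.147

Let X = conversion of E (basis 1 mol E); extent of reaction ξ = X.
Mole table: n_A = 2.9 − 2X; n_E = 1 − X; n_C = 2X.
Summing: n_T = 3.9 − X.
With p_i = (n_i/n_T)P, K = p_C^2 / (p_A^2 p_E).
Setting this equal to 0.00364 kPa^-1 and taking the physical root (0 < X < 1) gives X = 0.499.
Then n_E = 0.501, n_T = 3.4, so y_E = 0.147.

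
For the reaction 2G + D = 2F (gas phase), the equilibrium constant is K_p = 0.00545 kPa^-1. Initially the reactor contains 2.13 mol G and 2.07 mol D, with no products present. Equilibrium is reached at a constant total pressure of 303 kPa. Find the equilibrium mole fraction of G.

y_G = 0.312

Basis: 2.13 mol G initially; let X = conversion of G. Extent ξ = 1.06X.
Mole table: n_G = 2.13 − 2.13X; n_D = 2.07 − 1.06X; n_F = 2.13X.
Summing: n_T = 4.2 − 1.06X.
y_i = n_i/n_T, p_i = y_i·P. K_p = p_F^2 / (p_G^2 p_D).
This yields a degree-3 equation in X; solving on (0,1), X = 0.456.
Then n_G = 1.16, n_T = 3.71, so y_G = 0.312.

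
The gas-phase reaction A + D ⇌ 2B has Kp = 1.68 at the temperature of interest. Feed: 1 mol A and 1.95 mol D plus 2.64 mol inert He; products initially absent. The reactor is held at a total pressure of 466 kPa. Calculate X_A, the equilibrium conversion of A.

X = 0.530

Take 1 mol A as basis and let X be its fractional conversion, so ξ = X.
Mole table: n_A = 1 − X; n_D = 1.95 − X; n_B = 2X; n_I = 2.64 (inert).
Total moles n_T = 5.59 (Δν = 0, constant).
With p_i = (n_i/n_T)P, Kp = p_B^2 / (p_A p_D).
Equating to 1.68 and solving on 0 < X < 1: X = 0.530.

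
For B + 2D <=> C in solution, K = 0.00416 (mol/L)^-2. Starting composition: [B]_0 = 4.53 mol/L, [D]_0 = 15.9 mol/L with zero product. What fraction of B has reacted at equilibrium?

X = 0.389

Let X = conversion of B; extent ξ = 4.53·X mol/L.
Concentrations: [B] = 4.53 − 4.53X; [D] = 15.9 − 9.06X; [C] = 4.53X.
K = [C] / ([B] [D]^2).
This equals 0.00416 at X = 0.389 (the root in 0 < X < 1).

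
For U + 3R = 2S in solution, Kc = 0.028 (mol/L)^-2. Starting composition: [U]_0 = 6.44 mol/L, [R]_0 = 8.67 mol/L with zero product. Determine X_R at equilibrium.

X = 0.529

Let X = conversion of R; extent ξ = 8.67X/3 mol/L.
Concentrations: [U] = 6.44 − 2.89X; [R] = 8.67 − 8.67X; [S] = 5.78X.
Kc = [S]^2 / ([U] [R]^3).
This equals 0.028 at X = 0.529 (the root in 0 < X < 1).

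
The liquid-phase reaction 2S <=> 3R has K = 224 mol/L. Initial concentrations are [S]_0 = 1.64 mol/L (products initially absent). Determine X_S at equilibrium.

Let X = conversion of S; extent ξ = 1.64X/2 mol/L.
Concentrations: [S] = 1.64 − 1.64X; [R] = 2.46X.
K = [R]^3 / ([S]^2).
Solving K = 224 for X ∈ (0,1): X = 0.872.

X = 0.872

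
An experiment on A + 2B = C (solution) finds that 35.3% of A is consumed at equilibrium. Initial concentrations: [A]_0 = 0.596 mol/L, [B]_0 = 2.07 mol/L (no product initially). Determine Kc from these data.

Let X = conversion of A.
Concentrations: [A] = 0.596 − 0.596X; [B] = 2.07 − 1.19X; [C] = 0.596X.
At X = 0.353: [A] = 0.386, [B] = 1.65, [C] = 0.21.
Kc = [C] / ([A] [B]^2) = 0.201 (mol/L)^-2.

Kc = 0.201 (mol/L)^-2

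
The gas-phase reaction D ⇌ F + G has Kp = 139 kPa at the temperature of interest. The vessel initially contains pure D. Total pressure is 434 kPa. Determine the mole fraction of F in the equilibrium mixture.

Take 1 mol D as basis and let X be its fractional conversion, so ξ = X.
At extent ξ: n_D = 1 − X; n_F = X; n_G = X.
Total moles n_T = 1 + X.
y_i = n_i/n_T, p_i = y_i·P. Kp = p_F p_G / (p_D).
Setting this equal to 139 kPa and taking the physical root (0 < X < 1) gives X = 0.493.
Then n_F = 0.493, n_T = 1.49, so y_F = 0.330.

y_F = 0.330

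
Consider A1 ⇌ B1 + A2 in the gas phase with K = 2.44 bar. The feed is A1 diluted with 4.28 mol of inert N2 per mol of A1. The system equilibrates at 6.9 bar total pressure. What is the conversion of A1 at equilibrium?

X = 0.742

Basis: 1 mol A1 initially; let X = conversion of A1. Extent ξ = X.
Moles: n_A1 = 1 − X; n_B1 = X; n_A2 = X; n_I = 4.28 (inert).
Total moles n_T = 5.28 + X.
y_i = n_i/n_T, p_i = y_i·P. K = p_B1 p_A2 / (p_A1).
Substituting and setting equal to 2.44 bar gives a polynomial in X; the root in (0,1) is X = 0.742.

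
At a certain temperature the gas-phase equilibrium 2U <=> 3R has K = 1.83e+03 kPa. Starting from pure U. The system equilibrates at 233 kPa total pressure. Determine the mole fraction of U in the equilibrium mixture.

Basis: 1 mol U initially; let X = conversion of U. Extent ξ = 0.5X.
At extent ξ: n_U = 1 − X; n_R = 1.5X.
n_T = Σnᵢ = 1 + 0.5X.
With p_i = (n_i/n_T)P, K = p_R^3 / (p_U^2).
Setting this equal to 1.83e+03 kPa and taking the physical root (0 < X < 1) gives X = 0.681.
Then n_U = 0.319, n_T = 1.34, so y_U = 0.238.

y_U = 0.238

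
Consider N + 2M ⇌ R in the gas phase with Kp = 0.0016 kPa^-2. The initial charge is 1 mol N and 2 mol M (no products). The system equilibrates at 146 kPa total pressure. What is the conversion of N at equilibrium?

X = 0.771

Basis: 1 mol N initially; let X = conversion of N. Extent ξ = X.
At extent ξ: n_N = 1 − X; n_M = 2 − 2X; n_R = X.
n_T = Σnᵢ = 3 − 2X.
With p_i = (n_i/n_T)P, Kp = p_R / (p_N p_M^2).
Setting this equal to 0.0016 kPa^-2 and taking the physical root (0 < X < 1) gives X = 0.771.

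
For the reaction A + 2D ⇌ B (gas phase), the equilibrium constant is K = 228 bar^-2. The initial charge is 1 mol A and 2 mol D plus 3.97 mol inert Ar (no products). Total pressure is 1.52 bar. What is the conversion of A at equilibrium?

Let X = conversion of A (basis 1 mol A); extent of reaction ξ = X.
Species balance: n_A = 1 − X; n_D = 2 − 2X; n_B = X; n_I = 3.97 (inert).
Total moles n_T = 6.97 − 2X.
Mole fractions y_i = n_i/n_T; K = p_B / (p_A p_D^2) with p_i = y_i·P.
Setting this equal to 228 bar^-2 and taking the physical root (0 < X < 1) gives X = 0.779.

X = 0.779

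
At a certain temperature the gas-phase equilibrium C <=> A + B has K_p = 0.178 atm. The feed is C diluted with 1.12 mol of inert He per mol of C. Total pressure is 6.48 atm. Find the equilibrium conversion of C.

X = 0.224

Basis: 1 mol C initially; let X = conversion of C. Extent ξ = X.
Species balance: n_C = 1 − X; n_A = X; n_B = X; n_I = 1.12 (inert).
n_T = Σnᵢ = 2.12 + X.
With p_i = (n_i/n_T)P, K_p = p_A p_B / (p_C).
Substituting and setting equal to 0.178 atm gives a polynomial in X; the root in (0,1) is X = 0.224.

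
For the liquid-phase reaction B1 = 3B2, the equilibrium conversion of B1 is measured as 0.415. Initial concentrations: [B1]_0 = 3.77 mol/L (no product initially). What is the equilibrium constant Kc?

Let X = conversion of B1.
Concentrations: [B1] = 3.77 − 3.77X; [B2] = 11.3X.
At X = 0.415: [B1] = 2.21, [B2] = 4.69.
Kc = [B2]^3 / ([B1]) = 46.9 (mol/L)^2.

Kc = 46.9 (mol/L)^2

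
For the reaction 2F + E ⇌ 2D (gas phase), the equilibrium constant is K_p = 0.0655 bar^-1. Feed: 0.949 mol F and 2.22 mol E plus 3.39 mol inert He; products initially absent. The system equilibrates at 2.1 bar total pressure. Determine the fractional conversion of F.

Basis: 0.949 mol F initially; let X = conversion of F. Extent ξ = 0.474X.
Mole table: n_F = 0.949 − 0.949X; n_E = 2.22 − 0.474X; n_D = 0.949X; n_I = 3.39 (inert).
Total moles n_T = 6.56 − 0.474X.
Mole fractions y_i = n_i/n_T; K_p = p_D^2 / (p_F^2 p_E) with p_i = y_i·P.
Equating to 0.0655 bar^-1 and solving on 0 < X < 1: X = 0.176.

X = 0.176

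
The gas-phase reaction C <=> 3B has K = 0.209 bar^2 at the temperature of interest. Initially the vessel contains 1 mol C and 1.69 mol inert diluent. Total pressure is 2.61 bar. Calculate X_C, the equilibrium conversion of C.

Take 1 mol C as basis and let X be its fractional conversion, so ξ = X.
Moles: n_C = 1 − X; n_B = 3X; n_I = 1.69 (inert).
n_T = Σnᵢ = 2.69 + 2X.
y_i = n_i/n_T, p_i = y_i·P. K = p_B^3 / (p_C).
Substituting and setting equal to 0.209 bar^2 gives a polynomial in X; the root in (0,1) is X = 0.206.

X = 0.206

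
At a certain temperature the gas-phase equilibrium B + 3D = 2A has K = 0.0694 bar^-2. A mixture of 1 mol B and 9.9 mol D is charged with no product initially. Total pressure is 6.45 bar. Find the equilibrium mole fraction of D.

y_D = 0.805

Basis: 1 mol B initially; let X = conversion of B. Extent ξ = X.
Species balance: n_B = 1 − X; n_D = 9.9 − 3X; n_A = 2X.
Summing: n_T = 10.9 − 2X.
With p_i = (n_i/n_T)P, K = p_A^2 / (p_B p_D^3).
Substituting and setting equal to 0.0694 bar^-2 gives a polynomial in X; the root in (0,1) is X = 0.811.
Then n_D = 7.47, n_T = 9.28, so y_D = 0.805.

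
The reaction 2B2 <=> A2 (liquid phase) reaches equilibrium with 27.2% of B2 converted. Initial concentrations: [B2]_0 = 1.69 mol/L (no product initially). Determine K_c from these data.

K_c = 0.152 L/mol

Let X = conversion of B2.
Concentrations: [B2] = 1.69 − 1.69X; [A2] = 0.845X.
At X = 0.272: [B2] = 1.23, [A2] = 0.23.
K_c = [A2] / ([B2]^2) = 0.152 L/mol.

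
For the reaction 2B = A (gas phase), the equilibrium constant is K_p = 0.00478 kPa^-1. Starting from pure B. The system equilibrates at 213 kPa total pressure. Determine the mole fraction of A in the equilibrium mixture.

Let X = conversion of B (basis 1 mol B); extent of reaction ξ = 0.5X.
Mole table: n_B = 1 − X; n_A = 0.5X.
Total moles n_T = 1 − 0.5X.
Mole fractions y_i = n_i/n_T; K_p = p_A / (p_B^2) with p_i = y_i·P.
Substituting and setting equal to 0.00478 kPa^-1 gives a polynomial in X; the root in (0,1) is X = 0.556.
Then n_A = 0.278, n_T = 0.722, so y_A = 0.385.

y_A = 0.385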